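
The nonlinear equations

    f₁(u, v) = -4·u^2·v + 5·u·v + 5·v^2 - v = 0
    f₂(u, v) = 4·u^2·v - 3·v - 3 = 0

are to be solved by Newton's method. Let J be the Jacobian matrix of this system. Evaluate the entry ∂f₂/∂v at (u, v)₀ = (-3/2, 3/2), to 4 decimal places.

6.0000

∂f₂/∂v = 4·u^2 - 3.
At (-3/2, 3/2) this is 6.0000.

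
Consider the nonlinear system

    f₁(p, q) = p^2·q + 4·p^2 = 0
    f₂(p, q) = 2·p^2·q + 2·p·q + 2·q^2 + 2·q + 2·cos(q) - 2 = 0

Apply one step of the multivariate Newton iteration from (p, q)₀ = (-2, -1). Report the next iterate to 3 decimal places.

(-1.063, -1.190)

At (-2, -1): F = (12.000, -4.91940).
Jacobian J = [[2·p·q + 8·p, p^2], [4·p·q + 2·q, 2·p^2 + 2·p + 4·q - 2·sin(q) + 2]].
At the point, J = [[-12.000, 4.000], [6.000, 3.68294]] (det J = -68.19530).
Solving J·Δ = −F gives Δ = (0.937, -0.190).
Then the next iterate is (p, q)₁ = (-1.063, -1.190).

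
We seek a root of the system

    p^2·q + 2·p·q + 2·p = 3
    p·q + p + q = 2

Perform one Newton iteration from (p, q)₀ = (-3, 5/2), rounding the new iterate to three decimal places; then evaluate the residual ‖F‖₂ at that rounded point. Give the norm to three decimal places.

845.133

At (-3, 5/2): F = (-1.500, -10.000).
Jacobian J = [[2·p·q + 2·q + 2, p^2 + 2·p], [q + 1, p + 1]].
At the point, J = [[-8.000, 3.000], [3.500, -2.000]] (det J = 5.500).
Solving J·Δ = −F gives Δ = (-6.000, -15.500).
Then the next iterate is (p, q)₁ = (-9.000, -13.000).
Re-evaluating at (-9.000, -13.000): F = (-840.000, 93.000), so ‖F‖₂ = 845.133.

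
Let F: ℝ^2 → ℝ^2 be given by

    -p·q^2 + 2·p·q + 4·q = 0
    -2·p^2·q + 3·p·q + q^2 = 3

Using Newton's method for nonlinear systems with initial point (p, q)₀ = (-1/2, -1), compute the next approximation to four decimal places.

At (-1/2, -1): F = (-2.5000, 0.0000).
Jacobian J = [[-q^2 + 2·q, -2·p·q + 2·p + 4], [-4·p·q + 3·q, -2·p^2 + 3·p + 2·q]].
At the point, J = [[-3.0000, 2.0000], [-5.0000, -4.0000]] (det J = 22.0000).
Solving J·Δ = −F gives Δ = (-0.4545, 0.5682).
Then the next iterate is (p, q)₁ = (-0.9545, -0.4318).

(-0.9545, -0.4318)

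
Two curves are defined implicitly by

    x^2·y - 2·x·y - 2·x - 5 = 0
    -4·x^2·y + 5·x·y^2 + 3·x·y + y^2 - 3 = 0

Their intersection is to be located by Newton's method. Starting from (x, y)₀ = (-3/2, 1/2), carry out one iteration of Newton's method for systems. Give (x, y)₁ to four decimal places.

(-2.5716, -0.5376)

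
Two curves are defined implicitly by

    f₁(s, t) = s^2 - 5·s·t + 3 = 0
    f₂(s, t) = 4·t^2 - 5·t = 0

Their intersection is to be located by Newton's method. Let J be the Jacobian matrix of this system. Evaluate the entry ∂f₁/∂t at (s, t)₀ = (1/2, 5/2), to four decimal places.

-2.5000

∂f₁/∂t = -5·s.
At (1/2, 5/2) this is -2.5000.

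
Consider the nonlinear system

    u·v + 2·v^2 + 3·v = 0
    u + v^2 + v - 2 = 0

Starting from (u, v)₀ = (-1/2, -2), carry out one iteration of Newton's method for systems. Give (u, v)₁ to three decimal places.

(0.522, -1.826)

At (-1/2, -2): F = (3.000, -0.500).
Jacobian J = [[v, u + 4·v + 3], [1, 2·v + 1]].
At the point, J = [[-2.000, -5.500], [1.000, -3.000]] (det J = 11.500).
Solving J·Δ = −F gives Δ = (1.022, 0.174).
Then the next iterate is (u, v)₁ = (0.522, -1.826).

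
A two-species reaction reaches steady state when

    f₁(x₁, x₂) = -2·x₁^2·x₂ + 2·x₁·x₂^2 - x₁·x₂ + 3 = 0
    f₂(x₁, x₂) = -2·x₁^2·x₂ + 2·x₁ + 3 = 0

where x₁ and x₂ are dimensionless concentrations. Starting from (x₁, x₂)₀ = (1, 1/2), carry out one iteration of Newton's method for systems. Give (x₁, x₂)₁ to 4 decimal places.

At (1, 1/2): F = (2.0000, 4.0000).
Jacobian J = [[-4·x₁·x₂ + 2·x₂^2 - x₂, -2·x₁^2 + 4·x₁·x₂ - x₁], [-4·x₁·x₂ + 2, -2·x₁^2]].
At the point, J = [[-2.0000, -1.0000], [0.0000, -2.0000]] (det J = 4.0000).
Solving J·Δ = −F gives Δ = (0.0000, 2.0000).
Then the next iterate is (x₁, x₂)₁ = (1.0000, 2.5000).

(1.0000, 2.5000)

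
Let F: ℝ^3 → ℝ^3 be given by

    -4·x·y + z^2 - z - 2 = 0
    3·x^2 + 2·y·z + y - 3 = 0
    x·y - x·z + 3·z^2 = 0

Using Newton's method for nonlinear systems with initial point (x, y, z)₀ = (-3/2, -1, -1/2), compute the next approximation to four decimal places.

At (-3/2, -1, -1/2): F = (-7.2500, 3.7500, 1.5000).
Jacobian J = [[-4·y, -4·x, 2·z - 1], [6·x, 2·z + 1, 2·y], [y - z, x, -x + 6·z]].
At the point, J = [[4.0000, 6.0000, -2.0000], [-9.0000, 0.0000, -2.0000], [-0.5000, -1.5000, -1.5000]] (det J = -114.0000).
Solving J·Δ = −F gives Δ = (0.4276, 0.9068, -0.0493).
Then the next iterate is (x, y, z)₁ = (-1.0724, -0.0932, -0.5493).

(-1.0724, -0.0932, -0.5493)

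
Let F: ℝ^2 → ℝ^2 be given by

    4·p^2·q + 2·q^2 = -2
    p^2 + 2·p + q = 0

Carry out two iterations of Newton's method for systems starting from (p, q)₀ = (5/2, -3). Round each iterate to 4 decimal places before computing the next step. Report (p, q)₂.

(2.1891, -8.5873)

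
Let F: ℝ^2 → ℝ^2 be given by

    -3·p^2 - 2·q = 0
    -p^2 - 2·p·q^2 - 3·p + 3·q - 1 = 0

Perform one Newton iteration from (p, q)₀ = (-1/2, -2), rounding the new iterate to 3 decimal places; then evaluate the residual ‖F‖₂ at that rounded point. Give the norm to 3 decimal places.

0.691

At (-1/2, -2): F = (3.250, -1.750).
Jacobian J = [[-6·p, -2], [-2·p - 2·q^2 - 3, -4·p·q + 3]].
At the point, J = [[3.000, -2.000], [-10.000, -1.000]] (det J = -23.000).
Solving J·Δ = −F gives Δ = (-0.293, 1.185).
Then the next iterate is (p, q)₁ = (-0.793, -0.815).
Re-evaluating at (-0.793, -0.815): F = (-0.25655, -0.64139), so ‖F‖₂ = 0.691.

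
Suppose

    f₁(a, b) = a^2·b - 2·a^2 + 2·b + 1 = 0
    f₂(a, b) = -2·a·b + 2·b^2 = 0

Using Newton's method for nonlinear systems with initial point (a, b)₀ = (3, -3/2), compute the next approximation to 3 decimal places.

At (3, -3/2): F = (-33.500, 13.500).
Jacobian J = [[2·a·b - 4·a, a^2 + 2], [-2·b, -2·a + 4·b]].
At the point, J = [[-21.000, 11.000], [3.000, -12.000]] (det J = 219.000).
Solving J·Δ = −F gives Δ = (-1.158, 0.836).
Then the next iterate is (a, b)₁ = (1.842, -0.664).

(1.842, -0.664)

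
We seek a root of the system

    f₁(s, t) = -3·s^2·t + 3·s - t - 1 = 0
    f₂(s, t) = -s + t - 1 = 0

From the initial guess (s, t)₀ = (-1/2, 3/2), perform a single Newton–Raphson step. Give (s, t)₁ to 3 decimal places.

(0.087, 1.087)

At (-1/2, 3/2): F = (-5.125, 1.000).
Jacobian J = [[-6·s·t + 3, -3·s^2 - 1], [-1, 1]].
At the point, J = [[7.500, -1.750], [-1.000, 1.000]] (det J = 5.750).
Solving J·Δ = −F gives Δ = (0.587, -0.413).
Then the next iterate is (s, t)₁ = (0.087, 1.087).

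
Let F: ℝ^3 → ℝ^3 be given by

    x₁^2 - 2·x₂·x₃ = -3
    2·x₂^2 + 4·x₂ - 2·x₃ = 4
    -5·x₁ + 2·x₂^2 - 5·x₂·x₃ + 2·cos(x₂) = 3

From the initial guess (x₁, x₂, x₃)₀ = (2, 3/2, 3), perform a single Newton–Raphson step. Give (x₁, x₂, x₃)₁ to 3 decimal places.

(0.147, 1.016, 0.830)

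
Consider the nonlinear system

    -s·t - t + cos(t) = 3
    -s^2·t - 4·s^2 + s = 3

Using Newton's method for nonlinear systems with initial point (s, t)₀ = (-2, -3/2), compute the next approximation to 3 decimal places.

(-0.295, -0.563)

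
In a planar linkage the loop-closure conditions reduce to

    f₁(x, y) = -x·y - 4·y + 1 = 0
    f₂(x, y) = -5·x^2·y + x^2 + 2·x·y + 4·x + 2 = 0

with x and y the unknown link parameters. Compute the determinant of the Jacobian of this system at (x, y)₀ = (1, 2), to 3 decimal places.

-44.000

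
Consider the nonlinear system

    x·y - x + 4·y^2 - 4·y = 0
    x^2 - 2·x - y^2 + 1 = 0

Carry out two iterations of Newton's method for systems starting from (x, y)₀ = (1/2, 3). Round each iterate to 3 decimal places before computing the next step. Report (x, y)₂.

(-1.103, 1.293)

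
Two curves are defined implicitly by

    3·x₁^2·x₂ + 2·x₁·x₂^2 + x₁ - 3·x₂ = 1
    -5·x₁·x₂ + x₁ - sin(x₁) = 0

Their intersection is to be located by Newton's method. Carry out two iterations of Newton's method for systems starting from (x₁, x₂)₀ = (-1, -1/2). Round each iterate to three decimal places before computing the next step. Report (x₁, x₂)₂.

(0.030, -0.259)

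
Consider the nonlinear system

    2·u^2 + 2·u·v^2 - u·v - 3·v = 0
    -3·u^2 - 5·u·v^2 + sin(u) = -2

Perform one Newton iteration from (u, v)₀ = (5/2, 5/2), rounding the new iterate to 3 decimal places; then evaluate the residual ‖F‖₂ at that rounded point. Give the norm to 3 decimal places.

At (5/2, 5/2): F = (30.000, -94.27653).
Jacobian J = [[4·u + 2·v^2 - v, 4·u·v - u - 3], [-6·u - 5·v^2 + cos(u), -10·u·v]].
At the point, J = [[20.000, 19.500], [-47.05114, -62.500]] (det J = -332.50270).
Solving J·Δ = −F gives Δ = (-0.110, -1.426).
Then the next iterate is (u, v)₁ = (2.390, 1.074).
Re-evaluating at (2.390, 1.074): F = (11.14896, -28.23753), so ‖F‖₂ = 30.359.

30.359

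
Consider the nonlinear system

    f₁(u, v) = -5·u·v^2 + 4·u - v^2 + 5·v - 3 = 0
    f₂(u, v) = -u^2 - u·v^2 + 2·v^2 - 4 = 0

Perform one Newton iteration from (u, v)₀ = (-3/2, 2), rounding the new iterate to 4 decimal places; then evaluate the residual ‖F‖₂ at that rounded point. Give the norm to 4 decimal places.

8.0808

At (-3/2, 2): F = (27.0000, 7.7500).
Jacobian J = [[-5·v^2 + 4, -10·u·v - 2·v + 5], [-2·u - v^2, -2·u·v + 4·v]].
At the point, J = [[-16.0000, 31.0000], [-1.0000, 14.0000]] (det J = -193.0000).
Solving J·Δ = −F gives Δ = (0.7137, -0.5026).
Then the next iterate is (u, v)₁ = (-0.7863, 1.4974).
Re-evaluating at (-0.7863, 1.4974): F = (7.914829, 1.629193), so ‖F‖₂ = 8.0808.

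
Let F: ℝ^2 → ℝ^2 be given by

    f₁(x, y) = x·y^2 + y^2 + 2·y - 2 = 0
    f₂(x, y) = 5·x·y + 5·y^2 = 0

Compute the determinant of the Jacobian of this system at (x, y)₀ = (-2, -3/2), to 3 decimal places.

-18.750

J = [[y^2, 2·x·y + 2·y + 2], [5·y, 5·x + 10·y]].
At the point, J = [[2.250, 5.000], [-7.500, -25.000]].
det J = -18.750.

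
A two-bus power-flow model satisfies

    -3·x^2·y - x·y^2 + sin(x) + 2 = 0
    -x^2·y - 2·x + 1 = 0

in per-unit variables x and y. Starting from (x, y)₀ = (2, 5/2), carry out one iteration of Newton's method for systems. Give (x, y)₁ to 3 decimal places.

(0.912, 2.513)

At (2, 5/2): F = (-39.59070, -13.000).
Jacobian J = [[-6·x·y - y^2 + cos(x), -3·x^2 - 2·x·y], [-2·x·y - 2, -x^2]].
At the point, J = [[-36.66615, -22.000], [-12.000, -4.000]] (det J = -117.33541).
Solving J·Δ = −F gives Δ = (-1.088, 0.013).
Then the next iterate is (x, y)₁ = (0.912, 2.513).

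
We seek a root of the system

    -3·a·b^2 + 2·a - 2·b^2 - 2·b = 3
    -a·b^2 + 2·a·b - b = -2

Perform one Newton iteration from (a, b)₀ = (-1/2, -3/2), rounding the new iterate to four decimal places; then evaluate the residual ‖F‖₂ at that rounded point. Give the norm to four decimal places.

4.9618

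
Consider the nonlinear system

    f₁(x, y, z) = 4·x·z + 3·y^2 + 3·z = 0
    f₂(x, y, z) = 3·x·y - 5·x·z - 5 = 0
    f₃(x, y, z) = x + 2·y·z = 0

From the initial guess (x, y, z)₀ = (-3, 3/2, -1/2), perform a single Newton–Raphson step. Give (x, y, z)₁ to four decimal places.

(-1.1250, 1.5625, 0.3958)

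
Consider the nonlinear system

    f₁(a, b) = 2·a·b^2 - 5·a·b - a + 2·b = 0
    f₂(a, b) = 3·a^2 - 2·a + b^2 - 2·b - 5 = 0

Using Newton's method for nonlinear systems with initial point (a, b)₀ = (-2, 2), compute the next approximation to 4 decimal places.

(-0.9677, 3.7258)

At (-2, 2): F = (10.0000, 11.0000).
Jacobian J = [[2·b^2 - 5·b - 1, 4·a·b - 5·a + 2], [6·a - 2, 2·b - 2]].
At the point, J = [[-3.0000, -4.0000], [-14.0000, 2.0000]] (det J = -62.0000).
Solving J·Δ = −F gives Δ = (1.0323, 1.7258).
Then the next iterate is (a, b)₁ = (-0.9677, 3.7258).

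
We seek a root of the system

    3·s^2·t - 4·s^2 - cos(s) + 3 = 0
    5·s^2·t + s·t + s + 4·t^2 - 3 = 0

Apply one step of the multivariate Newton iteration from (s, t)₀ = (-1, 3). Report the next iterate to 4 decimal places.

At (-1, 3): F = (7.459698, 44.0000).
Jacobian J = [[6·s·t - 8·s + sin(s), 3·s^2], [10·s·t + t + 1, 5·s^2 + s + 8·t]].
At the point, J = [[-10.841471, 3.0000], [-26.0000, 28.0000]] (det J = -225.561188).
Solving J·Δ = −F gives Δ = (0.3408, -1.2550).
Then the next iterate is (s, t)₁ = (-0.6592, 1.7450).

(-0.6592, 1.7450)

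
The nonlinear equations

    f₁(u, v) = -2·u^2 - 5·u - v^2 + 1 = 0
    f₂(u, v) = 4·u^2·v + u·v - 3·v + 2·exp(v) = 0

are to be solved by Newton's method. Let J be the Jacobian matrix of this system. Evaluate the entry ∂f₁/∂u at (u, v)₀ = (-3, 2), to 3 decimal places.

7.000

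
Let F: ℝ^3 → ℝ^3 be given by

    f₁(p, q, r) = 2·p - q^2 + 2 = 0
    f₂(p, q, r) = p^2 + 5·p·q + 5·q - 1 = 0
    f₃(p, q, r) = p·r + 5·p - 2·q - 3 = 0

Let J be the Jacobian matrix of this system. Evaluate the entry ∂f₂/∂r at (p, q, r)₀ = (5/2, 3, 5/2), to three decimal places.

0.000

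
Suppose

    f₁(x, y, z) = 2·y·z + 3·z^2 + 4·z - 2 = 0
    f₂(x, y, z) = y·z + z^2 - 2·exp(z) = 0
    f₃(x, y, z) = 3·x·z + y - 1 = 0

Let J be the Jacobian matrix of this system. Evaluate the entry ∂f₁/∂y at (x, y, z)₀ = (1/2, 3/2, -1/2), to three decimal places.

∂f₁/∂y = 2·z.
At (1/2, 3/2, -1/2) this is -1.000.

-1.000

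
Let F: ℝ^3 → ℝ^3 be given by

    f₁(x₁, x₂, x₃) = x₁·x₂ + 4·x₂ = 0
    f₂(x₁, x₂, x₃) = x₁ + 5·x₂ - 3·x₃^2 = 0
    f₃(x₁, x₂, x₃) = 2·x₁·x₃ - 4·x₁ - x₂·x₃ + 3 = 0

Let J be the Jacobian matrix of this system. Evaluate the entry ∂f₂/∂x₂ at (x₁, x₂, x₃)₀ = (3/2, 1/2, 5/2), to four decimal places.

5.0000

∂f₂/∂x₂ = 5.
At (3/2, 1/2, 5/2) this is 5.0000.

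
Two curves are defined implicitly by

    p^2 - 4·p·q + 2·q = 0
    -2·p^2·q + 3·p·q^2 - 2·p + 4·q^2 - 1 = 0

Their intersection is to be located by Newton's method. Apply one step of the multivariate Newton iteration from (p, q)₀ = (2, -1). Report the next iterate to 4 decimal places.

At (2, -1): F = (10.0000, 13.0000).
Jacobian J = [[2·p - 4·q, -4·p + 2], [-4·p·q + 3·q^2 - 2, -2·p^2 + 6·p·q + 8·q]].
At the point, J = [[8.0000, -6.0000], [9.0000, -28.0000]] (det J = -170.0000).
Solving J·Δ = −F gives Δ = (-1.1882, 0.0824).
Then the next iterate is (p, q)₁ = (0.8118, -0.9176).

(0.8118, -0.9176)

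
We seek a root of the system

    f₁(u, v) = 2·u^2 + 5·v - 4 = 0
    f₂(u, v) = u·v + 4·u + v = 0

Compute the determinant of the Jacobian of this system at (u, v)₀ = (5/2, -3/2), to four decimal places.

22.5000

J = [[4·u, 5], [v + 4, u + 1]].
At the point, J = [[10.0000, 5.0000], [2.5000, 3.5000]].
det J = 22.5000.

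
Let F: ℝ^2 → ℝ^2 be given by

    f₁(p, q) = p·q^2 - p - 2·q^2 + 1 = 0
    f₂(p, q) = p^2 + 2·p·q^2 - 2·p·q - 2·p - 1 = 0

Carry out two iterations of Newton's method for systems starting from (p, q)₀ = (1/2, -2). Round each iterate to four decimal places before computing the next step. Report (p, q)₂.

At (1/2, -2): F = (-5.5000, 4.2500).
Jacobian J = [[q^2 - 1, 2·p·q - 4·q], [2·p + 2·q^2 - 2·q - 2, 4·p·q - 2·p]].
At the point, J = [[3.0000, 6.0000], [11.0000, -5.0000]] (det J = -81.0000).
Solving J·Δ = −F gives Δ = (0.0247, 0.9043).
Then the next iterate is (p, q)₁ = (0.5247, -1.0957).
Round to (0.5247, -1.0957) and repeat: F = (-1.295884, 0.635604), J = [[0.200558, 3.232972], [3.641917, -3.349055]].
Δ = (0.1836, 0.3894), so (p, q)₂ = (0.7083, -0.7063).

(0.7083, -0.7063)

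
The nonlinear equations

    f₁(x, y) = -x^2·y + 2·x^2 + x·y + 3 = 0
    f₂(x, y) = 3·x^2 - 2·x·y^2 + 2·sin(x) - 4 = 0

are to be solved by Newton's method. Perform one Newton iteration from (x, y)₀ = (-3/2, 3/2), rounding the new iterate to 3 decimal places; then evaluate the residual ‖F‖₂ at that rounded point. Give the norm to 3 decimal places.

1.952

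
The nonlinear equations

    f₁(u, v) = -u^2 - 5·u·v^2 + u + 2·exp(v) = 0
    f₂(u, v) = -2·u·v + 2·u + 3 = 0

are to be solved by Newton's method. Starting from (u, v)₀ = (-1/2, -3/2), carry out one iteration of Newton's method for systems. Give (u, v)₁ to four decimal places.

At (-1/2, -3/2): F = (5.321260, 0.5000).
Jacobian J = [[-2·u - 5·v^2 + 1, -10·u·v + 2·exp(v)], [-2·v + 2, -2·u]].
At the point, J = [[-9.2500, -7.053740], [5.0000, 1.0000]] (det J = 26.018698).
Solving J·Δ = −F gives Δ = (-0.3401, 1.2003).
Then the next iterate is (u, v)₁ = (-0.8401, -0.2997).

(-0.8401, -0.2997)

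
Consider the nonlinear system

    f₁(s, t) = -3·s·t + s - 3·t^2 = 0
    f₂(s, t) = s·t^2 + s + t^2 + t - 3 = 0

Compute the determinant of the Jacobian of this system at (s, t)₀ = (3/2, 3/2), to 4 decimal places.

J = [[-3·t + 1, -3·s - 6·t], [t^2 + 1, 2·s·t + 2·t + 1]].
At the point, J = [[-3.5000, -13.5000], [3.2500, 8.5000]].
det J = 14.1250.

14.1250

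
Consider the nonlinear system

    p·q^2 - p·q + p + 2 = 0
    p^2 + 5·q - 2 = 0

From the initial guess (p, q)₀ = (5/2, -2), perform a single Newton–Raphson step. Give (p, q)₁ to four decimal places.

At (5/2, -2): F = (19.5000, -5.7500).
Jacobian J = [[q^2 - q + 1, 2·p·q - p], [2·p, 5]].
At the point, J = [[7.0000, -12.5000], [5.0000, 5.0000]] (det J = 97.5000).
Solving J·Δ = −F gives Δ = (-0.2628, 1.4128).
Then the next iterate is (p, q)₁ = (2.2372, -0.5872).

(2.2372, -0.5872)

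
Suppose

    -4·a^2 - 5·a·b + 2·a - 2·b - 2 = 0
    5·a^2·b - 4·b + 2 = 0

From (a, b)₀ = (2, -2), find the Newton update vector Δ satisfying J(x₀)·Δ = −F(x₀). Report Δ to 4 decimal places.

(-0.3676, 0.9559)

At (2, -2): F = (10.0000, -30.0000).
Jacobian J = [[-8·a - 5·b + 2, -5·a - 2], [10·a·b, 5·a^2 - 4]].
At the point, J = [[-4.0000, -12.0000], [-40.0000, 16.0000]] (det J = -544.0000).
Solving J·Δ = −F gives Δ = (-0.3676, 0.9559).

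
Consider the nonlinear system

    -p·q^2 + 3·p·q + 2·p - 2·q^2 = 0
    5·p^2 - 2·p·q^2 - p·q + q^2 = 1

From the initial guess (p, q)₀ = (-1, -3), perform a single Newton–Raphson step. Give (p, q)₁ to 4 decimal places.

At (-1, -3): F = (-2.0000, 28.0000).
Jacobian J = [[-q^2 + 3·q + 2, -2·p·q + 3·p - 4·q], [10·p - 2·q^2 - q, -4·p·q - p + 2·q]].
At the point, J = [[-16.0000, 3.0000], [-25.0000, -17.0000]] (det J = 347.0000).
Solving J·Δ = −F gives Δ = (0.1441, 1.4352).
Then the next iterate is (p, q)₁ = (-0.8559, -1.5648).

(-0.8559, -1.5648)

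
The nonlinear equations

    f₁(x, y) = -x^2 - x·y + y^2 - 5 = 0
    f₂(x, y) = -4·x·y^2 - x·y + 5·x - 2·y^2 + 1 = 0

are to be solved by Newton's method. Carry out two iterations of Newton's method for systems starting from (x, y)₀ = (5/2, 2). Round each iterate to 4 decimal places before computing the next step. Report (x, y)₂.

At (5/2, 2): F = (-12.2500, -39.5000).
Jacobian J = [[-2·x - y, -x + 2·y], [-4·y^2 - y + 5, -8·x·y - x - 4·y]].
At the point, J = [[-7.0000, 1.5000], [-13.0000, -50.5000]] (det J = 373.0000).
Solving J·Δ = −F gives Δ = (-1.8174, -0.3143).
Then the next iterate is (x, y)₁ = (0.6826, 1.6857).
Round to (0.6826, 1.6857) and repeat: F = (-3.775017, -10.179490), J = [[-3.0509, 2.6888], [-8.052038, -16.630671]].
Δ = (-1.2454, -0.0091), so (x, y)₂ = (-0.5628, 1.6766).

(-0.5628, 1.6766)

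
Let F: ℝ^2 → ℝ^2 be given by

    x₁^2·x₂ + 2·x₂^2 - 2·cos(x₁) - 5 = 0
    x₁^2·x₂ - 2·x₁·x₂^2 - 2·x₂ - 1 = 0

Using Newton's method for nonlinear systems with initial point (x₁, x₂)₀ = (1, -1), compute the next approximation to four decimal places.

At (1, -1): F = (-5.080605, -2.0000).
Jacobian J = [[2·x₁·x₂ + 2·sin(x₁), x₁^2 + 4·x₂], [2·x₁·x₂ - 2·x₂^2, x₁^2 - 4·x₁·x₂ - 2]].
At the point, J = [[-0.317058, -3.0000], [-4.0000, 3.0000]] (det J = -12.951174).
Solving J·Δ = −F gives Δ = (-1.6401, -1.5202).
Then the next iterate is (x₁, x₂)₁ = (-0.6401, -2.5202).

(-0.6401, -2.5202)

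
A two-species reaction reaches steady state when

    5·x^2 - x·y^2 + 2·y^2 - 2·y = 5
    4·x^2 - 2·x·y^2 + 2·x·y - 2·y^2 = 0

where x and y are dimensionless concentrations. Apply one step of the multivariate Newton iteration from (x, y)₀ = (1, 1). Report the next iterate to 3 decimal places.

At (1, 1): F = (-1.000, 2.000).
Jacobian J = [[10·x - y^2, -2·x·y + 4·y - 2], [8·x - 2·y^2 + 2·y, -4·x·y + 2·x - 4·y]].
At the point, J = [[9.000, 0.000], [8.000, -6.000]] (det J = -54.000).
Solving J·Δ = −F gives Δ = (0.111, 0.481).
Then the next iterate is (x, y)₁ = (1.111, 1.481).

(1.111, 1.481)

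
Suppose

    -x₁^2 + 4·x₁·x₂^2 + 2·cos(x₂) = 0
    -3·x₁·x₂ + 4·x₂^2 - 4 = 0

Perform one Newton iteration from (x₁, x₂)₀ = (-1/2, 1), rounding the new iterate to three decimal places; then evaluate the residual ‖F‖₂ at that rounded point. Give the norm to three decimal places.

0.169

At (-1/2, 1): F = (-1.16940, 1.500).
Jacobian J = [[-2·x₁ + 4·x₂^2, 8·x₁·x₂ - 2·sin(x₂)], [-3·x₂, -3·x₁ + 8·x₂]].
At the point, J = [[5.000, -5.68294], [-3.000, 9.500]] (det J = 30.45117).
Solving J·Δ = −F gives Δ = (0.085, -0.131).
Then the next iterate is (x₁, x₂)₁ = (-0.415, 0.869).
Re-evaluating at (-0.415, 0.869): F = (-0.13461, 0.10255), so ‖F‖₂ = 0.169.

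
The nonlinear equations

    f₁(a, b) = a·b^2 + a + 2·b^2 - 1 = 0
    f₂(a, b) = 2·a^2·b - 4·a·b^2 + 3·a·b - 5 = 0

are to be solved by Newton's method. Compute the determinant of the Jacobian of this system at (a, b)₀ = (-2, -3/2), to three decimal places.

J = [[b^2 + 1, 2·a·b + 4·b], [4·a·b - 4·b^2 + 3·b, 2·a^2 - 8·a·b + 3·a]].
At the point, J = [[3.250, 0.000], [-1.500, -22.000]].
det J = -71.500.

-71.500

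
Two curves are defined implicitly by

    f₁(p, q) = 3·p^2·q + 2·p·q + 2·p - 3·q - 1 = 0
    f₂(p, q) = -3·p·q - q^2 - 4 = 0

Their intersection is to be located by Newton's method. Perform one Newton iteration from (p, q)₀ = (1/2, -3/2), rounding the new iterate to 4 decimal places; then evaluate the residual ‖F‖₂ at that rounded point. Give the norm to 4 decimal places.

At (1/2, -3/2): F = (1.8750, -4.0000).
Jacobian J = [[6·p·q + 2·q + 2, 3·p^2 + 2·p - 3], [-3·q, -3·p - 2·q]].
At the point, J = [[-5.5000, -1.2500], [4.5000, 1.5000]] (det J = -2.6250).
Solving J·Δ = −F gives Δ = (-0.8333, 5.1667).
Then the next iterate is (p, q)₁ = (-0.3333, 3.6667).
Re-evaluating at (-0.3333, 3.6667): F = (-13.888933, -13.778356), so ‖F‖₂ = 19.5639.

19.5639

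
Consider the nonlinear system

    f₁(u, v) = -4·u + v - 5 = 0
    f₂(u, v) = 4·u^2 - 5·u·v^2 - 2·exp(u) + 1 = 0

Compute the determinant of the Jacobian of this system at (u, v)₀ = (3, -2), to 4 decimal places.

-203.8289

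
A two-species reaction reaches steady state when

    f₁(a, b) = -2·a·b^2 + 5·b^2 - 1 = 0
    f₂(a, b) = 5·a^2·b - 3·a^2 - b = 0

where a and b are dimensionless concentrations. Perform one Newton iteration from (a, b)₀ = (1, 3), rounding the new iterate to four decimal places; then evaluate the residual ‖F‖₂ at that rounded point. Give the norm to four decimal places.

5.9954

At (1, 3): F = (26.0000, 9.0000).
Jacobian J = [[-2·b^2, -4·a·b + 10·b], [10·a·b - 6·a, 5·a^2 - 1]].
At the point, J = [[-18.0000, 18.0000], [24.0000, 4.0000]] (det J = -504.0000).
Solving J·Δ = −F gives Δ = (-0.1151, -1.5595).
Then the next iterate is (a, b)₁ = (0.8849, 1.4405).
Re-evaluating at (0.8849, 1.4405): F = (5.702795, 1.850259), so ‖F‖₂ = 5.9954.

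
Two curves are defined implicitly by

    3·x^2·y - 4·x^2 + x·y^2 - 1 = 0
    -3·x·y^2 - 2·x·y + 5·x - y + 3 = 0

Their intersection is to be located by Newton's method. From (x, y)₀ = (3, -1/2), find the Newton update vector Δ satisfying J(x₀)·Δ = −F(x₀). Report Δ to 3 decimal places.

At (3, -1/2): F = (-49.750, 19.250).
Jacobian J = [[6·x·y - 8·x + y^2, 3·x^2 + 2·x·y], [-3·y^2 - 2·y + 5, -6·x·y - 2·x - 1]].
At the point, J = [[-32.750, 24.000], [5.250, 2.000]] (det J = -191.500).
Solving J·Δ = −F gives Δ = (-2.932, -1.928).

(-2.932, -1.928)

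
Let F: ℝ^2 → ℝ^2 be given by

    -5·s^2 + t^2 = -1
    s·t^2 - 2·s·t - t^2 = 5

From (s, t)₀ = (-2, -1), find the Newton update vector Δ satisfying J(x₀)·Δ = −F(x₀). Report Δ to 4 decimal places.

(0.9903, 0.9029)

At (-2, -1): F = (-18.0000, -12.0000).
Jacobian J = [[-10·s, 2·t], [t^2 - 2·t, 2·s·t - 2·s - 2·t]].
At the point, J = [[20.0000, -2.0000], [3.0000, 10.0000]] (det J = 206.0000).
Solving J·Δ = −F gives Δ = (0.9903, 0.9029).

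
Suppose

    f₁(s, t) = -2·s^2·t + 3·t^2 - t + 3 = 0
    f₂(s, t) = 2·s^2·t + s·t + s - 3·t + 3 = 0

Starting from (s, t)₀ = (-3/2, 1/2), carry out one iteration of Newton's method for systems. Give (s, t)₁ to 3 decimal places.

(-0.500, 2.100)

At (-3/2, 1/2): F = (1.000, 1.500).
Jacobian J = [[-4·s·t, -2·s^2 + 6·t - 1], [4·s·t + t + 1, 2·s^2 + s - 3]].
At the point, J = [[3.000, -2.500], [-1.500, 0.000]] (det J = -3.750).
Solving J·Δ = −F gives Δ = (1.000, 1.600).
Then the next iterate is (s, t)₁ = (-0.500, 2.100).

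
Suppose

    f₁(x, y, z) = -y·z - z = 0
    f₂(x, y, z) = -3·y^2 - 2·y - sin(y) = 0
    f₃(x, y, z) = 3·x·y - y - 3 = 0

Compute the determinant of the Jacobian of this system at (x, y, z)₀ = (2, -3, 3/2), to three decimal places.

305.820

J = [[0, -z, -y - 1], [0, -6·y - cos(y) - 2, 0], [3·y, 3·x - 1, 0]].
At the point, J = [[0.000, -1.500, 2.000], [0.000, 16.98999, 0.000], [-9.000, 5.000, 0.000]].
det J = 305.820.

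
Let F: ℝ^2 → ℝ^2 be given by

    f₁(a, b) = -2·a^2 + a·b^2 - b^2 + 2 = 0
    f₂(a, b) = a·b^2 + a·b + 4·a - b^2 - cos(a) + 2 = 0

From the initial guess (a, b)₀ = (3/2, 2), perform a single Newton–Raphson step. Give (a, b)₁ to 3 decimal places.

At (3/2, 2): F = (-0.500, 12.92926).
Jacobian J = [[-4·a + b^2, 2·a·b - 2·b], [b^2 + b + sin(a) + 4, 2·a·b + a - 2·b]].
At the point, J = [[-2.000, 2.000], [10.99749, 3.500]] (det J = -28.99499).
Solving J·Δ = −F gives Δ = (-0.952, -0.702).
Then the next iterate is (a, b)₁ = (0.548, 1.298).

(0.548, 1.298)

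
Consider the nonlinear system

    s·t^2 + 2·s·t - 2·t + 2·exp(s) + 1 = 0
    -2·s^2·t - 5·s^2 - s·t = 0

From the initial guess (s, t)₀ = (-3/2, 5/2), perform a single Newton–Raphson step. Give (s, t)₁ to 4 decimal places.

(-0.9392, 1.3904)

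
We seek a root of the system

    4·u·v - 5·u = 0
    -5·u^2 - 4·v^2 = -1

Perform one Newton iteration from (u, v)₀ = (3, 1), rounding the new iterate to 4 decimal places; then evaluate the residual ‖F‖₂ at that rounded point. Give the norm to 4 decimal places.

13.3646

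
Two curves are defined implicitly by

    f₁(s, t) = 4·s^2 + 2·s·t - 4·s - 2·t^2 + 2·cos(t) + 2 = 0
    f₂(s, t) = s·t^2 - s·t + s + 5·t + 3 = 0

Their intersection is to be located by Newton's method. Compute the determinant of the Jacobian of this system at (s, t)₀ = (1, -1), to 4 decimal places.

-19.0488

J = [[8·s + 2·t - 4, 2·s - 4·t - 2·sin(t)], [t^2 - t + 1, 2·s·t - s + 5]].
At the point, J = [[2.0000, 7.682942], [3.0000, 2.0000]].
det J = -19.0488.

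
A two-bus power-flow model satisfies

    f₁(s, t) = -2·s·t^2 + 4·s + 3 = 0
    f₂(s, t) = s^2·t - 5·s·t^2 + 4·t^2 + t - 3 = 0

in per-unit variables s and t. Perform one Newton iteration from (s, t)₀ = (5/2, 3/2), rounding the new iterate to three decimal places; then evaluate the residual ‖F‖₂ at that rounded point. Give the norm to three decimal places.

44.323

At (5/2, 3/2): F = (1.750, -11.250).
Jacobian J = [[-2·t^2 + 4, -4·s·t], [2·s·t - 5·t^2, s^2 - 10·s·t + 8·t + 1]].
At the point, J = [[-0.500, -15.000], [-3.750, -18.250]] (det J = -47.125).
Solving J·Δ = −F gives Δ = (-4.259, 0.259).
Then the next iterate is (s, t)₁ = (-1.759, 1.759).
Re-evaluating at (-1.759, 1.759): F = (6.84898, 43.79025), so ‖F‖₂ = 44.323.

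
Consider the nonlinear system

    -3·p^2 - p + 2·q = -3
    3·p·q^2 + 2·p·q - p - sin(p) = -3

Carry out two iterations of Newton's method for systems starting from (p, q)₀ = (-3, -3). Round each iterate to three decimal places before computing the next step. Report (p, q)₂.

(-0.634, -2.271)

At (-3, -3): F = (-27.000, -56.85888).
Jacobian J = [[-6·p - 1, 2], [3·q^2 + 2·q - cos(p) - 1, 6·p·q + 2·p]].
At the point, J = [[17.000, 2.000], [20.98999, 48.000]] (det J = 774.02002).
Solving J·Δ = −F gives Δ = (1.527, 0.517).
Then the next iterate is (p, q)₁ = (-1.473, -2.483).
Round to (-1.473, -2.483) and repeat: F = (-7.00219, -14.46127), J = [[7.838, 2.000], [12.43223, 18.99875]].
Δ = (0.839, 0.212), so (p, q)₂ = (-0.634, -2.271).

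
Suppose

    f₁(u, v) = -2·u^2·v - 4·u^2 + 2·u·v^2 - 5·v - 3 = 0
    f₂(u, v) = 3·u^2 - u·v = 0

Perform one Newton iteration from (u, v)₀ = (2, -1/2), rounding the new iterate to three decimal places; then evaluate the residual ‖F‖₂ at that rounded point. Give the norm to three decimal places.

At (2, -1/2): F = (-11.500, 13.000).
Jacobian J = [[-4·u·v - 8·u + 2·v^2, -2·u^2 + 4·u·v - 5], [6·u - v, -u]].
At the point, J = [[-11.500, -17.000], [12.500, -2.000]] (det J = 235.500).
Solving J·Δ = −F gives Δ = (-1.036, 0.024).
Then the next iterate is (u, v)₁ = (0.964, -0.476).
Re-evaluating at (0.964, -0.476): F = (-3.01566, 3.24675), so ‖F‖₂ = 4.431.

4.431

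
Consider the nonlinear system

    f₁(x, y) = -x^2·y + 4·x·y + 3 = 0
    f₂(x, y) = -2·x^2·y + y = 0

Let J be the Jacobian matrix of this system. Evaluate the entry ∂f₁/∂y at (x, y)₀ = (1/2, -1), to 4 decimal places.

1.7500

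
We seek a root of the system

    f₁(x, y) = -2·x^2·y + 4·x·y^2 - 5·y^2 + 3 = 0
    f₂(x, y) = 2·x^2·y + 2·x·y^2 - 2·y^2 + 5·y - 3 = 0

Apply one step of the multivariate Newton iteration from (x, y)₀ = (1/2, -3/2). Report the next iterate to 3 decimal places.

(-0.500, 0.265)

At (1/2, -3/2): F = (-3.000, -13.500).
Jacobian J = [[-4·x·y + 4·y^2, -2·x^2 + 8·x·y - 10·y], [4·x·y + 2·y^2, 2·x^2 + 4·x·y - 4·y + 5]].
At the point, J = [[12.000, 8.500], [1.500, 8.500]] (det J = 89.250).
Solving J·Δ = −F gives Δ = (-1.000, 1.765).
Then the next iterate is (x, y)₁ = (-0.500, 0.265).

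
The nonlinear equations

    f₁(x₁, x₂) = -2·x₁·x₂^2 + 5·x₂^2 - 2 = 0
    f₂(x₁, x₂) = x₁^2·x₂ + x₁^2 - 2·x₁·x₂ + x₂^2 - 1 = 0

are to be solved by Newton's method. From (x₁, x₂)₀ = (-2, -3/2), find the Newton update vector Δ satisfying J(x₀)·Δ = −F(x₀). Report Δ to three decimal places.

(0.809, 0.541)

At (-2, -3/2): F = (18.250, -6.750).
Jacobian J = [[-2·x₂^2, -4·x₁·x₂ + 10·x₂], [2·x₁·x₂ + 2·x₁ - 2·x₂, x₁^2 - 2·x₁ + 2·x₂]].
At the point, J = [[-4.500, -27.000], [5.000, 5.000]] (det J = 112.500).
Solving J·Δ = −F gives Δ = (0.809, 0.541).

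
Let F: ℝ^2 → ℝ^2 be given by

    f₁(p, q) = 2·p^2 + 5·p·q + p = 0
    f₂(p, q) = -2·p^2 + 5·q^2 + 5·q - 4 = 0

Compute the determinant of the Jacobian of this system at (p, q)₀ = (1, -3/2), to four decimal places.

J = [[4·p + 5·q + 1, 5·p], [-4·p, 10·q + 5]].
At the point, J = [[-2.5000, 5.0000], [-4.0000, -10.0000]].
det J = 45.0000.

45.0000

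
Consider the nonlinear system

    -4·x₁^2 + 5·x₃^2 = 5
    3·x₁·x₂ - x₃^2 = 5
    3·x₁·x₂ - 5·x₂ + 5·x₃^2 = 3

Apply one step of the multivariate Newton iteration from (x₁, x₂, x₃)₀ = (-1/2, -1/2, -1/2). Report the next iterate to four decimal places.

(11.6081, -9.7838, 8.2365)

At (-1/2, -1/2, -1/2): F = (-4.7500, -4.5000, 1.5000).
Jacobian J = [[-8·x₁, 0, 10·x₃], [3·x₂, 3·x₁, -2·x₃], [3·x₂, 3·x₁ - 5, 10·x₃]].
At the point, J = [[4.0000, 0.0000, -5.0000], [-1.5000, -1.5000, 1.0000], [-1.5000, -6.5000, -5.0000]] (det J = 18.5000).
Solving J·Δ = −F gives Δ = (12.1081, -9.2838, 8.7365).
Then the next iterate is (x₁, x₂, x₃)₁ = (11.6081, -9.7838, 8.2365).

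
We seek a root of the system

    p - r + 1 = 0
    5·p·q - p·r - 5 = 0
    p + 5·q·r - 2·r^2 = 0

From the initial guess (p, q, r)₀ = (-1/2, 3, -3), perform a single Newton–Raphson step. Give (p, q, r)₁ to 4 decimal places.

(0.7590, 7.4169, 1.7590)

At (-1/2, 3, -3): F = (3.5000, -14.0000, -63.5000).
Jacobian J = [[1, 0, -1], [5·q - r, 5·p, -p], [1, 5·r, 5·q - 4·r]].
At the point, J = [[1.0000, 0.0000, -1.0000], [18.0000, -2.5000, 0.5000], [1.0000, -15.0000, 27.0000]] (det J = 207.5000).
Solving J·Δ = −F gives Δ = (1.2590, 4.4169, 4.7590).
Then the next iterate is (p, q, r)₁ = (0.7590, 7.4169, 1.7590).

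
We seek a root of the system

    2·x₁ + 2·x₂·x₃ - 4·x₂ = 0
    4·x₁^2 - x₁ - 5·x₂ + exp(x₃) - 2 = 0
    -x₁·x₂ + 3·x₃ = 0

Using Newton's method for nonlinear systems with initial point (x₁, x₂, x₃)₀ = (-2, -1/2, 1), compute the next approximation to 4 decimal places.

(-0.9017, -0.4652, 0.1271)

At (-2, -1/2, 1): F = (-3.0000, 21.218282, 2.0000).
Jacobian J = [[2, 2·x₃ - 4, 2·x₂], [8·x₁ - 1, -5, exp(x₃)], [-x₂, -x₁, 3]].
At the point, J = [[2.0000, -2.0000, -1.0000], [-17.0000, -5.0000, 2.718282], [0.5000, 2.0000, 3.0000]] (det J = -114.091409).
Solving J·Δ = −F gives Δ = (1.0983, 0.0348, -0.8729).
Then the next iterate is (x₁, x₂, x₃)₁ = (-0.9017, -0.4652, 0.1271).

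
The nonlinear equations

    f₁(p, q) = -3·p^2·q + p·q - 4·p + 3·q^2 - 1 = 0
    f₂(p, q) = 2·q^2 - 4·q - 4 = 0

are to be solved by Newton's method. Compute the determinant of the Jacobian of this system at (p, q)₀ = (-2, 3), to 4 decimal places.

J = [[-6·p·q + q - 4, -3·p^2 + p + 6·q], [0, 4·q - 4]].
At the point, J = [[35.0000, 4.0000], [0.0000, 8.0000]].
det J = 280.0000.

280.0000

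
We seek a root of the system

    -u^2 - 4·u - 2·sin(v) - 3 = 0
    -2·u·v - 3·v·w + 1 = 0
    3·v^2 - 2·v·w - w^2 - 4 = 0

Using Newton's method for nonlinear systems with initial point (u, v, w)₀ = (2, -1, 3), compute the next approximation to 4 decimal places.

At (2, -1, 3): F = (-13.317058, 14.0000, -4.0000).
Jacobian J = [[-2·u - 4, -2·cos(v), 0], [-2·v, -2·u - 3·w, -3·v], [0, 6·v - 2·w, -2·v - 2·w]].
At the point, J = [[-8.0000, -1.080605, 0.0000], [2.0000, -13.0000, 3.0000], [0.0000, -12.0000, -4.0000]] (det J = -712.644837).
Solving J·Δ = −F gives Δ = (-1.7112, 0.3444, -2.0333).
Then the next iterate is (u, v, w)₁ = (0.2888, -0.6556, 0.9667).

(0.2888, -0.6556, 0.9667)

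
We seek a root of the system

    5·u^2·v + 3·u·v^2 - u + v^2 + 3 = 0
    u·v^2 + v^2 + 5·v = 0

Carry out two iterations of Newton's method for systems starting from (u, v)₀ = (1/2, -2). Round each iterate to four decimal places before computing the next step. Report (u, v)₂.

At (1/2, -2): F = (10.0000, -4.0000).
Jacobian J = [[10·u·v + 3·v^2 - 1, 5·u^2 + 6·u·v + 2·v], [v^2, 2·u·v + 2·v + 5]].
At the point, J = [[1.0000, -8.7500], [4.0000, -1.0000]] (det J = 34.0000).
Solving J·Δ = −F gives Δ = (1.3235, 1.2941).
Then the next iterate is (u, v)₁ = (1.8235, -0.7059).
Round to (1.8235, -0.7059) and repeat: F = (-7.335408, -2.122565), J = [[-12.377202, 7.490709], [0.498295, 1.013783]].
Δ = (0.5198, 1.8382), so (u, v)₂ = (2.3433, 1.1323).

(2.3433, 1.1323)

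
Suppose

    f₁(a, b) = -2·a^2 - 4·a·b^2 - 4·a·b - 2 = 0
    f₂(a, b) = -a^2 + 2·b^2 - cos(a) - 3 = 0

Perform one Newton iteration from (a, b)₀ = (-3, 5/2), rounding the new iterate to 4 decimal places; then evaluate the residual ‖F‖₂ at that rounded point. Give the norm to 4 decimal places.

24.7006

At (-3, 5/2): F = (85.0000, 1.489992).
Jacobian J = [[-4·a - 4·b^2 - 4·b, -8·a·b - 4·a], [-2·a + sin(a), 4·b]].
At the point, J = [[-23.0000, 72.0000], [5.858880, 10.0000]] (det J = -651.839359).
Solving J·Δ = −F gives Δ = (1.1394, -0.8166).
Then the next iterate is (a, b)₁ = (-1.8606, 1.6834).
Re-evaluating at (-1.8606, 1.6834): F = (24.695409, -0.508397), so ‖F‖₂ = 24.7006.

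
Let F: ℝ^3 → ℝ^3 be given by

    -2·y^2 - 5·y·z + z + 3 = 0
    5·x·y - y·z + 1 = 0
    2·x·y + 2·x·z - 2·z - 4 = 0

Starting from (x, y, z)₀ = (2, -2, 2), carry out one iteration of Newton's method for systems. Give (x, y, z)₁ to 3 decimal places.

(2.317, 0.542, 0.917)

At (2, -2, 2): F = (17.000, -15.000, -8.000).
Jacobian J = [[0, -4·y - 5·z, -5·y + 1], [5·y, 5·x - z, -y], [2·y + 2·z, 2·x, 2·x - 2]].
At the point, J = [[0.000, -2.000, 11.000], [-10.000, 8.000, 2.000], [0.000, 4.000, 2.000]] (det J = -480.000).
Solving J·Δ = −F gives Δ = (0.317, 2.542, -1.083).
Then the next iterate is (x, y, z)₁ = (2.317, 0.542, 0.917).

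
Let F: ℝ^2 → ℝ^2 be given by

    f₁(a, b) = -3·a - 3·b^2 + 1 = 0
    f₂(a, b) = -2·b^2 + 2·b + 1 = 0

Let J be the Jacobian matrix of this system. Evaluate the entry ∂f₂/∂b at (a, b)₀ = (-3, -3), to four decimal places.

14.0000

∂f₂/∂b = -4·b + 2.
At (-3, -3) this is 14.0000.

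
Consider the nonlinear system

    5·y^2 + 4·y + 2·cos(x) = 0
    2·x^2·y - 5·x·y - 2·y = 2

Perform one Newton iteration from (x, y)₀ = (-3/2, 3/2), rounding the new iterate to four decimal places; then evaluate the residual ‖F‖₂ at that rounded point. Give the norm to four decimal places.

4.9680

At (-3/2, 3/2): F = (17.391474, 13.0000).
Jacobian J = [[-2·sin(x), 10·y + 4], [4·x·y - 5·y, 2·x^2 - 5·x - 2]].
At the point, J = [[1.994990, 19.0000], [-16.5000, 10.0000]] (det J = 333.449900).
Solving J·Δ = −F gives Δ = (0.2192, -0.9384).
Then the next iterate is (x, y)₁ = (-1.2808, 0.5616).
Re-evaluating at (-1.2808, 0.5616): F = (4.395270, 2.315838), so ‖F‖₂ = 4.9680.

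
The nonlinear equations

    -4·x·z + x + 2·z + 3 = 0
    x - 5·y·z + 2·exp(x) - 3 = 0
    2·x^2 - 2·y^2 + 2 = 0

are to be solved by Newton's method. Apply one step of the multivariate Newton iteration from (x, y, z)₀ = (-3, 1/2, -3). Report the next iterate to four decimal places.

(-1.3789, 0.5237, -1.5053)

At (-3, 1/2, -3): F = (-42.0000, 1.599574, 19.5000).
Jacobian J = [[-4·z + 1, 0, -4·x + 2], [2·exp(x) + 1, -5·z, -5·y], [4·x, -4·y, 0]].
At the point, J = [[13.0000, 0.0000, 14.0000], [1.099574, 15.0000, -2.5000], [-12.0000, -2.0000, 0.0000]] (det J = 2424.211924).
Solving J·Δ = −F gives Δ = (1.6211, 0.0237, 1.4947).
Then the next iterate is (x, y, z)₁ = (-1.3789, 0.5237, -1.5053).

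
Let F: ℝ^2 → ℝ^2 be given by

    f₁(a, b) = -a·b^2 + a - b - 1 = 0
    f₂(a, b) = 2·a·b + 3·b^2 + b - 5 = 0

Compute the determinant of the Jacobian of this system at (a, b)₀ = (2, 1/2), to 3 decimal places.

9.000

J = [[-b^2 + 1, -2·a·b - 1], [2·b, 2·a + 6·b + 1]].
At the point, J = [[0.750, -3.000], [1.000, 8.000]].
det J = 9.000.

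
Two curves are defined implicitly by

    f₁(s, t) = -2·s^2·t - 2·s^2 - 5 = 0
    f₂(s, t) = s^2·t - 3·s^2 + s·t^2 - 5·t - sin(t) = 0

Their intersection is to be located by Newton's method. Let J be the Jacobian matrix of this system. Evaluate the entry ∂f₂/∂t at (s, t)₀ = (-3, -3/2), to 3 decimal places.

12.929

∂f₂/∂t = s^2 + 2·s·t - cos(t) - 5.
At (-3, -3/2) this is 12.929.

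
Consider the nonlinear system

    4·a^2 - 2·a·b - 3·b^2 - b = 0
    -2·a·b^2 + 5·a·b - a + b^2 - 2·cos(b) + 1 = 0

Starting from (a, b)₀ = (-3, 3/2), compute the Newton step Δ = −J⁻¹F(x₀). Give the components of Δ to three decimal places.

At (-3, 3/2): F = (36.750, -2.89147).
Jacobian J = [[8·a - 2·b, -2·a - 6·b - 1], [-2·b^2 + 5·b - 1, -4·a·b + 5·a + 2·b + 2·sin(b)]].
At the point, J = [[-27.000, -4.000], [2.000, 7.99499]] (det J = -207.86473).
Solving J·Δ = −F gives Δ = (1.358, 0.022).

(1.358, 0.022)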